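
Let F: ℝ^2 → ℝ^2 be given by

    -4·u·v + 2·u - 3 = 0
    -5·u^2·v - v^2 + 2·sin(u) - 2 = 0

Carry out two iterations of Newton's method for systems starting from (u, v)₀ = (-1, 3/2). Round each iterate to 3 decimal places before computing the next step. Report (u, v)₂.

(-0.192, 1.859)

At (-1, 3/2): F = (1.000, -13.43294).
Jacobian J = [[-4·v + 2, -4·u], [-10·u·v + 2·cos(u), -5·u^2 - 2·v]].
At the point, J = [[-4.000, 4.000], [16.08060, -8.000]] (det J = -32.32242).
Solving J·Δ = −F gives Δ = (1.415, 1.165).
Then the next iterate is (u, v)₁ = (0.415, 2.665).
Round to (0.415, 2.665) and repeat: F = (-6.59390, -10.59074), J = [[-8.660, -1.660], [-9.22952, -6.19112]].
Δ = (-0.607, -0.806), so (u, v)₂ = (-0.192, 1.859).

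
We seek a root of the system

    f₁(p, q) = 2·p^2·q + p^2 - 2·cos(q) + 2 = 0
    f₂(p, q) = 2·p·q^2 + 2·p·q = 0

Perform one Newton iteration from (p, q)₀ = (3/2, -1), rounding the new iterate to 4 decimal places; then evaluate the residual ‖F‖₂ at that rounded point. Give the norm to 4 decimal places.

At (3/2, -1): F = (-1.330605, 0.0000).
Jacobian J = [[4·p·q + 2·p, 2·p^2 + 2·sin(q)], [2·q^2 + 2·q, 4·p·q + 2·p]].
At the point, J = [[-3.0000, 2.817058], [0.0000, -3.0000]] (det J = 9.0000).
Solving J·Δ = −F gives Δ = (-0.4435, 0.0000).
Then the next iterate is (p, q)₁ = (1.0565, -1.0000).
Re-evaluating at (1.0565, -1.0000): F = (-0.196797, 0.0000), so ‖F‖₂ = 0.1968.

0.1968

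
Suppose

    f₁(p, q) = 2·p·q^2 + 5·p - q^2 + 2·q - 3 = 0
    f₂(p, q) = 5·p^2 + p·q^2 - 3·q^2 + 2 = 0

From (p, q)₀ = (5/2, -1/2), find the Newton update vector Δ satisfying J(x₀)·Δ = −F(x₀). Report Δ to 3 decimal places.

At (5/2, -1/2): F = (9.500, 33.125).
Jacobian J = [[2·q^2 + 5, 4·p·q - 2·q + 2], [10·p + q^2, 2·p·q - 6·q]].
At the point, J = [[5.500, -2.000], [25.250, 0.500]] (det J = 53.250).
Solving J·Δ = −F gives Δ = (-1.333, 1.083).

(-1.333, 1.083)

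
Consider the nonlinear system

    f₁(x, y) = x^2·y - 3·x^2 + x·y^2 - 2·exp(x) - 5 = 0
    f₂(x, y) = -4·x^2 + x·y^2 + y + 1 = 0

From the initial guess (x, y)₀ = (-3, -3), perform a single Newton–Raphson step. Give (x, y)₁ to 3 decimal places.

(0.143, -5.038)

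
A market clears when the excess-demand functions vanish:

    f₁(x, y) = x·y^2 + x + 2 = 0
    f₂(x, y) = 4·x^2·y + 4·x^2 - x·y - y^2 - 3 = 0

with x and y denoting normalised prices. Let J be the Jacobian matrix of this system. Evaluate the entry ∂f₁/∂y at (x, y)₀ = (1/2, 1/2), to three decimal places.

∂f₁/∂y = 2·x·y.
At (1/2, 1/2) this is 0.500.

0.500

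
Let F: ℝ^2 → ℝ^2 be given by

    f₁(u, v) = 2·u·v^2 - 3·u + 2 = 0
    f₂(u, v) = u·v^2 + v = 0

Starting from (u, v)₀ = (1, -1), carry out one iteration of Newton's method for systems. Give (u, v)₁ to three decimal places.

(1.200, -0.800)

At (1, -1): F = (1.000, 0.000).
Jacobian J = [[2·v^2 - 3, 4·u·v], [v^2, 2·u·v + 1]].
At the point, J = [[-1.000, -4.000], [1.000, -1.000]] (det J = 5.000).
Solving J·Δ = −F gives Δ = (0.200, 0.200).
Then the next iterate is (u, v)₁ = (1.200, -0.800).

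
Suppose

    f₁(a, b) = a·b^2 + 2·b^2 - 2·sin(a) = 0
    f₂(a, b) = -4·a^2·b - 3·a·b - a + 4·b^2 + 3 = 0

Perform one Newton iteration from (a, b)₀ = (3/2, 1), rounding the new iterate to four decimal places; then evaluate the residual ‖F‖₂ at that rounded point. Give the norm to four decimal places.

1.6843

At (3/2, 1): F = (1.505010, -8.0000).
Jacobian J = [[b^2 - 2·cos(a), 2·a·b + 4·b], [-8·a·b - 3·b - 1, -4·a^2 - 3·a + 8·b]].
At the point, J = [[0.858526, 7.0000], [-16.0000, -5.5000]] (det J = 107.278109).
Solving J·Δ = −F gives Δ = (-0.4448, -0.1604).
Then the next iterate is (a, b)₁ = (1.0552, 0.8396).
Re-evaluating at (1.0552, 0.8396): F = (0.413699, -1.632726), so ‖F‖₂ = 1.6843.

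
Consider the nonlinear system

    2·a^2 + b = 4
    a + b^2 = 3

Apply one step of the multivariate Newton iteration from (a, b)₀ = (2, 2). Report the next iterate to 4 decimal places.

(1.3226, 1.4194)

At (2, 2): F = (6.0000, 3.0000).
Jacobian J = [[4·a, 1], [1, 2·b]].
At the point, J = [[8.0000, 1.0000], [1.0000, 4.0000]] (det J = 31.0000).
Solving J·Δ = −F gives Δ = (-0.6774, -0.5806).
Then the next iterate is (a, b)₁ = (1.3226, 1.4194).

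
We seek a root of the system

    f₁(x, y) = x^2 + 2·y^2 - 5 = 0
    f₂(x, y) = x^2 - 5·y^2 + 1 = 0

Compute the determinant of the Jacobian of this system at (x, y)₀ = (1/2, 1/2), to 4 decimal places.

J = [[2·x, 4·y], [2·x, -10·y]].
At the point, J = [[1.0000, 2.0000], [1.0000, -5.0000]].
det J = -7.0000.

-7.0000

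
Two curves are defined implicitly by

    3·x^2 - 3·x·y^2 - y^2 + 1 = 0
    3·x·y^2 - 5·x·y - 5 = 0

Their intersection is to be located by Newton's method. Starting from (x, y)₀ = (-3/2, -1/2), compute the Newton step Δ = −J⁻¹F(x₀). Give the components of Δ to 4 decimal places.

(0.6527, 0.6462)

At (-3/2, -1/2): F = (8.6250, -9.8750).
Jacobian J = [[6·x - 3·y^2, -6·x·y - 2·y], [3·y^2 - 5·y, 6·x·y - 5·x]].
At the point, J = [[-9.7500, -3.5000], [3.2500, 12.0000]] (det J = -105.6250).
Solving J·Δ = −F gives Δ = (0.6527, 0.6462).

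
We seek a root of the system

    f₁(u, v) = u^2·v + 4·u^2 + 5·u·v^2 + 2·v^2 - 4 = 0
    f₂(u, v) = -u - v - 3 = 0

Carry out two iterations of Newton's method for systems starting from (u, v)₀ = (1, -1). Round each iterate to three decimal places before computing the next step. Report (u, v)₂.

(0.700, -3.700)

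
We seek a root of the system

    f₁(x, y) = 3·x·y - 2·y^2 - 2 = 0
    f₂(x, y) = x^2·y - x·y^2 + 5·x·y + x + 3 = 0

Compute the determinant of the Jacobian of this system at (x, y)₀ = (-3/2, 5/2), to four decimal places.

13.2500

J = [[3·y, 3·x - 4·y], [2·x·y - y^2 + 5·y + 1, x^2 - 2·x·y + 5·x]].
At the point, J = [[7.5000, -14.5000], [-0.2500, 2.2500]].
det J = 13.2500.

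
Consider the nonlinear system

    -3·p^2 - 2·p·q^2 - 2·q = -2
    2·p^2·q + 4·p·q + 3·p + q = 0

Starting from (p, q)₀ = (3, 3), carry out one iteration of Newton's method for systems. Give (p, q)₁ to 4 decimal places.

At (3, 3): F = (-85.0000, 102.0000).
Jacobian J = [[-6·p - 2·q^2, -4·p·q - 2], [4·p·q + 4·q + 3, 2·p^2 + 4·p + 1]].
At the point, J = [[-36.0000, -38.0000], [51.0000, 31.0000]] (det J = 822.0000).
Solving J·Δ = −F gives Δ = (-1.5097, -0.8066).
Then the next iterate is (p, q)₁ = (1.4903, 2.1934).

(1.4903, 2.1934)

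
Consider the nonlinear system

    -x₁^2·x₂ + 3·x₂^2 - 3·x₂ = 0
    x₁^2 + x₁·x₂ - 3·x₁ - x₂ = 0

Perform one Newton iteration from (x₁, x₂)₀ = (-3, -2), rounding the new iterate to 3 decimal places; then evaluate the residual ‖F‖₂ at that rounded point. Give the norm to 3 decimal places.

14.781

At (-3, -2): F = (36.000, 26.000).
Jacobian J = [[-2·x₁·x₂, -x₁^2 + 6·x₂ - 3], [2·x₁ + x₂ - 3, x₁ - 1]].
At the point, J = [[-12.000, -24.000], [-11.000, -4.000]] (det J = -216.000).
Solving J·Δ = −F gives Δ = (2.222, 0.389).
Then the next iterate is (x₁, x₂)₁ = (-0.778, -1.611).
Re-evaluating at (-0.778, -1.611): F = (13.59408, 5.80364), so ‖F‖₂ = 14.781.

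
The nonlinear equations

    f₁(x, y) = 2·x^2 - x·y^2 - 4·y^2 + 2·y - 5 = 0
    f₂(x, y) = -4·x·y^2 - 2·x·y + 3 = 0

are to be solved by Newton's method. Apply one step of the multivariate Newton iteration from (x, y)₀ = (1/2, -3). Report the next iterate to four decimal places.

(0.7686, -1.1765)

At (1/2, -3): F = (-51.0000, -12.0000).
Jacobian J = [[4·x - y^2, -2·x·y - 8·y + 2], [-4·y^2 - 2·y, -8·x·y - 2·x]].
At the point, J = [[-7.0000, 29.0000], [-30.0000, 11.0000]] (det J = 793.0000).
Solving J·Δ = −F gives Δ = (0.2686, 1.8235).
Then the next iterate is (x, y)₁ = (0.7686, -1.1765).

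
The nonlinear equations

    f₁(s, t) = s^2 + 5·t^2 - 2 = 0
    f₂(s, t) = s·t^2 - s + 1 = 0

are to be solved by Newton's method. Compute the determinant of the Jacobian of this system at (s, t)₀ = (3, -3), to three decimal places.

J = [[2·s, 10·t], [t^2 - 1, 2·s·t]].
At the point, J = [[6.000, -30.000], [8.000, -18.000]].
det J = 132.000.

132.000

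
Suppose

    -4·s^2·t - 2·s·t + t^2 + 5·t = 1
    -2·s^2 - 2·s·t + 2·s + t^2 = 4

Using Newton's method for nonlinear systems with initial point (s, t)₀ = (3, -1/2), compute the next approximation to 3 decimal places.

At (3, -1/2): F = (17.750, -12.750).
Jacobian J = [[-8·s·t - 2·t, -4·s^2 - 2·s + 2·t + 5], [-4·s - 2·t + 2, -2·s + 2·t]].
At the point, J = [[13.000, -38.000], [-9.000, -7.000]] (det J = -433.000).
Solving J·Δ = −F gives Δ = (-1.406, -0.014).
Then the next iterate is (s, t)₁ = (1.594, -0.514).

(1.594, -0.514)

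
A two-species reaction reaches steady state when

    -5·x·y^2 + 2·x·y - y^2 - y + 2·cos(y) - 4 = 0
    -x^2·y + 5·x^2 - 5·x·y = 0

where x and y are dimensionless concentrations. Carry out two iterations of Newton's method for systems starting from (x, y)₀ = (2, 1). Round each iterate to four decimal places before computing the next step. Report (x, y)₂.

At (2, 1): F = (-10.919395, 6.0000).
Jacobian J = [[-5·y^2 + 2·y, -10·x·y + 2·x - 2·y - 2·sin(y) - 1], [-2·x·y + 10·x - 5·y, -x^2 - 5·x]].
At the point, J = [[-3.0000, -20.682942], [11.0000, -14.0000]] (det J = 269.512362).
Solving J·Δ = −F gives Δ = (-1.0277, -0.3789).
Then the next iterate is (x, y)₁ = (0.9723, 0.6211).
Round to (0.9723, 0.6211) and repeat: F = (-4.047994, 1.120191), J = [[-0.686626, -7.500415], [5.409709, -5.806867]].
Δ = (-0.7160, -0.4742), so (x, y)₂ = (0.2563, 0.1469).

(0.2563, 0.1469)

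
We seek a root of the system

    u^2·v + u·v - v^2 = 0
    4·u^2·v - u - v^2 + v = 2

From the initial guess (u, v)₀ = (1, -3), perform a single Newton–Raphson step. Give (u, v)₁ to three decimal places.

(0.495, -1.693)

At (1, -3): F = (-15.000, -27.000).
Jacobian J = [[2·u·v + v, u^2 + u - 2·v], [8·u·v - 1, 4·u^2 - 2·v + 1]].
At the point, J = [[-9.000, 8.000], [-25.000, 11.000]] (det J = 101.000).
Solving J·Δ = −F gives Δ = (-0.505, 1.307).
Then the next iterate is (u, v)₁ = (0.495, -1.693).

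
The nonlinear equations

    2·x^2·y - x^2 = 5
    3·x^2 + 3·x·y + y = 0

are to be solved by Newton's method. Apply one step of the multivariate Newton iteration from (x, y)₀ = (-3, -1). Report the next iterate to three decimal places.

(-1.402, -0.821)

At (-3, -1): F = (-32.000, 35.000).
Jacobian J = [[4·x·y - 2·x, 2·x^2], [6·x + 3·y, 3·x + 1]].
At the point, J = [[18.000, 18.000], [-21.000, -8.000]] (det J = 234.000).
Solving J·Δ = −F gives Δ = (1.598, 0.179).
Then the next iterate is (x, y)₁ = (-1.402, -0.821).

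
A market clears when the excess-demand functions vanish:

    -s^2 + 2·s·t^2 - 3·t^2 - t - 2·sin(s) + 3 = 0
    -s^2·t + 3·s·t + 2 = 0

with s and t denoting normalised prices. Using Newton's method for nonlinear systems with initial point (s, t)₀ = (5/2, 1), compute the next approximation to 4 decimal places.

(5.8057, 3.6891)

At (5/2, 1): F = (-3.446944, 3.2500).
Jacobian J = [[-2·s + 2·t^2 - 2·cos(s), 4·s·t - 6·t - 1], [-2·s·t + 3·t, -s^2 + 3·s]].
At the point, J = [[-1.397713, 3.0000], [-2.0000, 1.2500]] (det J = 4.252859).
Solving J·Δ = −F gives Δ = (3.3057, 2.6891).
Then the next iterate is (s, t)₁ = (5.8057, 3.6891).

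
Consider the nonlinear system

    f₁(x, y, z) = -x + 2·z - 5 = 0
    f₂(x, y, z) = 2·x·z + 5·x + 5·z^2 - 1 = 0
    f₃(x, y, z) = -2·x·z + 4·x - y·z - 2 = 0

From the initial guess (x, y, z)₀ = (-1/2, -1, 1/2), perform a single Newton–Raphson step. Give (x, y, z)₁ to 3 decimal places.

At (-1/2, -1, 1/2): F = (-3.500, -2.750, -3.000).
Jacobian J = [[-1, 0, 2], [2·z + 5, 0, 2·x + 10·z], [-2·z + 4, -z, -2·x - y]].
At the point, J = [[-1.000, 0.000, 2.000], [6.000, 0.000, 4.000], [3.000, -0.500, 2.000]] (det J = -8.000).
Solving J·Δ = −F gives Δ = (-0.531, -3.250, 1.484).
Then the next iterate is (x, y, z)₁ = (-1.031, -4.250, 1.984).

(-1.031, -4.250, 1.984)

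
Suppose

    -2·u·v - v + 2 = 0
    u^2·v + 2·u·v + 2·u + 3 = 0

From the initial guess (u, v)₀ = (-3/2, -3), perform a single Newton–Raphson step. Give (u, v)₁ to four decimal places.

(-1.6034, -0.6897)

At (-3/2, -3): F = (-4.0000, 2.2500).
Jacobian J = [[-2·v, -2·u - 1], [2·u·v + 2·v + 2, u^2 + 2·u]].
At the point, J = [[6.0000, 2.0000], [5.0000, -0.7500]] (det J = -14.5000).
Solving J·Δ = −F gives Δ = (-0.1034, 2.3103).
Then the next iterate is (u, v)₁ = (-1.6034, -0.6897).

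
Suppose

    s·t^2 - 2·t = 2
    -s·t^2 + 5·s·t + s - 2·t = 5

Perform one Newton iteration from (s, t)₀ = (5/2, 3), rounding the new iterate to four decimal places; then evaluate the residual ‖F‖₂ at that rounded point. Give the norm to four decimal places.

2.4354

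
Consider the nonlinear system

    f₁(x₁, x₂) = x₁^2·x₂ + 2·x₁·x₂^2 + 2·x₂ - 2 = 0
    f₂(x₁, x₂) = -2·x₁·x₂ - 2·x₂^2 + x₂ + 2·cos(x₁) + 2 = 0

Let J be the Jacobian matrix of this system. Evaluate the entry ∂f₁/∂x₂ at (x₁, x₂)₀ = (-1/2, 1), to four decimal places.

0.2500

∂f₁/∂x₂ = x₁^2 + 4·x₁·x₂ + 2.
At (-1/2, 1) this is 0.2500.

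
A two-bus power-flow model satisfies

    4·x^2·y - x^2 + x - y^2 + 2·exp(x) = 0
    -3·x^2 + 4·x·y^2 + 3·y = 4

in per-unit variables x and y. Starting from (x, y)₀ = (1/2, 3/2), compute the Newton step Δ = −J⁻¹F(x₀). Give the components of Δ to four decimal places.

(-0.3520, -0.2376)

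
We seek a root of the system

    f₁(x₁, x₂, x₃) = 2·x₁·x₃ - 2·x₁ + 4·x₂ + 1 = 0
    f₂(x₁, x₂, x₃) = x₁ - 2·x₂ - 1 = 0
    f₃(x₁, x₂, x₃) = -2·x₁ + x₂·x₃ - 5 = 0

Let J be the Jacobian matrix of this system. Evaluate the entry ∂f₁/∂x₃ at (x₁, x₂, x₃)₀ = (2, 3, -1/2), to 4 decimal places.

∂f₁/∂x₃ = 2·x₁.
At (2, 3, -1/2) this is 4.0000.

4.0000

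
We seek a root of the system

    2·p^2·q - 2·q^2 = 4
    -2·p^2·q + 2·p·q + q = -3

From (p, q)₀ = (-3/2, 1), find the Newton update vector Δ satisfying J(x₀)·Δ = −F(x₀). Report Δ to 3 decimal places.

(-0.329, -0.943)

At (-3/2, 1): F = (-1.500, -3.500).
Jacobian J = [[4·p·q, 2·p^2 - 4·q], [-4·p·q + 2·q, -2·p^2 + 2·p + 1]].
At the point, J = [[-6.000, 0.500], [8.000, -6.500]] (det J = 35.000).
Solving J·Δ = −F gives Δ = (-0.329, -0.943).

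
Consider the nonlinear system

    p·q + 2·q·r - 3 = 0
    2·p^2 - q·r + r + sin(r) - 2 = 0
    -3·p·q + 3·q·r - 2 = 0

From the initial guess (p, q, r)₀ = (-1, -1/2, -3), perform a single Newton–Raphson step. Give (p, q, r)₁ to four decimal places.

(-2.0968, -0.0071, -5.4016)

At (-1, -1/2, -3): F = (0.5000, -4.641120, 1.0000).
Jacobian J = [[q, p + 2·r, 2·q], [4·p, -r, -q + cos(r) + 1], [-3·q, -3·p + 3·r, 3·q]].
At the point, J = [[-0.5000, -7.0000, -1.0000], [-4.0000, 3.0000, 0.510008], [1.5000, -6.0000, -1.5000]] (det J = 17.864899).
Solving J·Δ = −F gives Δ = (-1.0968, 0.4929, -2.4016).
Then the next iterate is (p, q, r)₁ = (-2.0968, -0.0071, -5.4016).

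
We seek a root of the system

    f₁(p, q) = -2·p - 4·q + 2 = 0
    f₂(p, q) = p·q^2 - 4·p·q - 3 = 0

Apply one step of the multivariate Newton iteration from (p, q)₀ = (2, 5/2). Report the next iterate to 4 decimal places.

At (2, 5/2): F = (-12.0000, -10.5000).
Jacobian J = [[-2, -4], [q^2 - 4·q, 2·p·q - 4·p]].
At the point, J = [[-2.0000, -4.0000], [-3.7500, 2.0000]] (det J = -19.0000).
Solving J·Δ = −F gives Δ = (-3.4737, -1.2632).
Then the next iterate is (p, q)₁ = (-1.4737, 1.2368).

(-1.4737, 1.2368)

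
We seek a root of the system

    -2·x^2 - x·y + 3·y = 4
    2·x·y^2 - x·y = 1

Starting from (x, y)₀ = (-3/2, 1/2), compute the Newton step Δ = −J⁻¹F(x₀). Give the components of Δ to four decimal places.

(1.6818, -0.6667)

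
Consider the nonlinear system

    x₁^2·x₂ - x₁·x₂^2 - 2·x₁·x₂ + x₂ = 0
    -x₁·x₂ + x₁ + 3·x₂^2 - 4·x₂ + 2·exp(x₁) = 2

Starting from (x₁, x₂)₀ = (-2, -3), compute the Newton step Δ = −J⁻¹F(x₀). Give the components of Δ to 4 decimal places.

(1.6019, 1.8056)

At (-2, -3): F = (-9.0000, 29.270671).
Jacobian J = [[2·x₁·x₂ - x₂^2 - 2·x₂, x₁^2 - 2·x₁·x₂ - 2·x₁ + 1], [-x₂ + 2·exp(x₁) + 1, -x₁ + 6·x₂ - 4]].
At the point, J = [[9.0000, -3.0000], [4.270671, -20.0000]] (det J = -167.187988).
Solving J·Δ = −F gives Δ = (1.6019, 1.8056).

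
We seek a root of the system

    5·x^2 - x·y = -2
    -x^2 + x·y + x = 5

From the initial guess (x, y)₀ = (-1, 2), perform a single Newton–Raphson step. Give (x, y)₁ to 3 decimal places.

(-1.000, -7.000)

At (-1, 2): F = (9.000, -9.000).
Jacobian J = [[10·x - y, -x], [-2·x + y + 1, x]].
At the point, J = [[-12.000, 1.000], [5.000, -1.000]] (det J = 7.000).
Solving J·Δ = −F gives Δ = (0.000, -9.000).
Then the next iterate is (x, y)₁ = (-1.000, -7.000).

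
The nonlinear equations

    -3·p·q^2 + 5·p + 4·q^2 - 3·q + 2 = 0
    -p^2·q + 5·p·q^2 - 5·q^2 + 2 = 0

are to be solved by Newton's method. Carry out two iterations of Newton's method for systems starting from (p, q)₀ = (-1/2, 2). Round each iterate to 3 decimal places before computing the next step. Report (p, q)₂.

At (-1/2, 2): F = (15.500, -28.500).
Jacobian J = [[-3·q^2 + 5, -6·p·q + 8·q - 3], [-2·p·q + 5·q^2, -p^2 + 10·p·q - 10·q]].
At the point, J = [[-7.000, 19.000], [22.000, -30.250]] (det J = -206.250).
Solving J·Δ = −F gives Δ = (0.352, -0.686).
Then the next iterate is (p, q)₁ = (-0.148, 1.314).
Round to (-0.148, 1.314) and repeat: F = (4.99099, -7.93944), J = [[-0.17979, 8.67883], [9.02192, -15.10662]].
Δ = (-0.086, -0.577), so (p, q)₂ = (-0.234, 0.737).

(-0.234, 0.737)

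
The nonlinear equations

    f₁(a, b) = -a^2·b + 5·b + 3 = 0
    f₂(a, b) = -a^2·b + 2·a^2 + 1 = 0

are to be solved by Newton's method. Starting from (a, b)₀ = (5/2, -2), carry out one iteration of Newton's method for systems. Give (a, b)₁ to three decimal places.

(2.450, 2.000)

At (5/2, -2): F = (5.500, 26.000).
Jacobian J = [[-2·a·b, -a^2 + 5], [-2·a·b + 4·a, -a^2]].
At the point, J = [[10.000, -1.250], [20.000, -6.250]] (det J = -37.500).
Solving J·Δ = −F gives Δ = (-0.050, 4.000).
Then the next iterate is (a, b)₁ = (2.450, 2.000).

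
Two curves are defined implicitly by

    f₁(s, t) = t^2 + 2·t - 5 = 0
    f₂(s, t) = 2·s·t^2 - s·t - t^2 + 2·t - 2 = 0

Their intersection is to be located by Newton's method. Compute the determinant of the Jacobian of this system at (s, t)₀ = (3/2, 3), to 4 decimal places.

-120.0000

J = [[0, 2·t + 2], [2·t^2 - t, 4·s·t - s - 2·t + 2]].
At the point, J = [[0.0000, 8.0000], [15.0000, 12.5000]].
det J = -120.0000.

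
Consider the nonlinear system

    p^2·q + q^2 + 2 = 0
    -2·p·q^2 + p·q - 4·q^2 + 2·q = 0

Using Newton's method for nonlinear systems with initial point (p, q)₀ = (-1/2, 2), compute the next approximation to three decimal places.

At (-1/2, 2): F = (6.500, -9.000).
Jacobian J = [[2·p·q, p^2 + 2·q], [-2·q^2 + q, -4·p·q + p - 8·q + 2]].
At the point, J = [[-2.000, 4.250], [-6.000, -10.500]] (det J = 46.500).
Solving J·Δ = −F gives Δ = (0.645, -1.226).
Then the next iterate is (p, q)₁ = (0.145, 0.774).

(0.145, 0.774)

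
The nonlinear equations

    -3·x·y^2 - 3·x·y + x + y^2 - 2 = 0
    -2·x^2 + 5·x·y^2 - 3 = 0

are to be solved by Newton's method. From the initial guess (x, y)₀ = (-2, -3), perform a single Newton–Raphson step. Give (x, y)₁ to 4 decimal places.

(-0.6757, -2.4865)

At (-2, -3): F = (41.0000, -101.0000).
Jacobian J = [[-3·y^2 - 3·y + 1, -6·x·y - 3·x + 2·y], [-4·x + 5·y^2, 10·x·y]].
At the point, J = [[-17.0000, -36.0000], [53.0000, 60.0000]] (det J = 888.0000).
Solving J·Δ = −F gives Δ = (1.3243, 0.5135).
Then the next iterate is (x, y)₁ = (-0.6757, -2.4865).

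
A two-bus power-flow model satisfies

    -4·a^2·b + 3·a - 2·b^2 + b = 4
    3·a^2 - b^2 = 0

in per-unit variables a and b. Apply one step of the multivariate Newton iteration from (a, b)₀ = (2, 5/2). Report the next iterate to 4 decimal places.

At (2, 5/2): F = (-48.0000, 5.7500).
Jacobian J = [[-8·a·b + 3, -4·a^2 - 4·b + 1], [6·a, -2·b]].
At the point, J = [[-37.0000, -25.0000], [12.0000, -5.0000]] (det J = 485.0000).
Solving J·Δ = −F gives Δ = (-0.7912, -0.7490).
Then the next iterate is (a, b)₁ = (1.2088, 1.7510).

(1.2088, 1.7510)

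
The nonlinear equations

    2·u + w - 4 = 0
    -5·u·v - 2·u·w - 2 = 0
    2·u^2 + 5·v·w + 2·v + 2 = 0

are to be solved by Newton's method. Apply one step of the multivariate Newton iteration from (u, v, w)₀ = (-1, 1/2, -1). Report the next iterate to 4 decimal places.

(1.3504, 0.1154, 1.2991)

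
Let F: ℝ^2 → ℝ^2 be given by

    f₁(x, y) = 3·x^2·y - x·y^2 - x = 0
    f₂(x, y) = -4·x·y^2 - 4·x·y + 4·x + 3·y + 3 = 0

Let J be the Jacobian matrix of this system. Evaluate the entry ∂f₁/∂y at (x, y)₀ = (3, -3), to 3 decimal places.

∂f₁/∂y = 3·x^2 - 2·x·y.
At (3, -3) this is 45.000.

45.000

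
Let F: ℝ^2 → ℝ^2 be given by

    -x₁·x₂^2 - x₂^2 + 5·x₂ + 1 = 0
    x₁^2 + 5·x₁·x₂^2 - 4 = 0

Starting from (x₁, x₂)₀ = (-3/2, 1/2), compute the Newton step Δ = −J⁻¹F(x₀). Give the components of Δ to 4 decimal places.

At (-3/2, 1/2): F = (3.6250, -3.6250).
Jacobian J = [[-x₂^2, -2·x₁·x₂ - 2·x₂ + 5], [2·x₁ + 5·x₂^2, 10·x₁·x₂]].
At the point, J = [[-0.2500, 5.5000], [-1.7500, -7.5000]] (det J = 11.5000).
Solving J·Δ = −F gives Δ = (0.6304, -0.6304).

(0.6304, -0.6304)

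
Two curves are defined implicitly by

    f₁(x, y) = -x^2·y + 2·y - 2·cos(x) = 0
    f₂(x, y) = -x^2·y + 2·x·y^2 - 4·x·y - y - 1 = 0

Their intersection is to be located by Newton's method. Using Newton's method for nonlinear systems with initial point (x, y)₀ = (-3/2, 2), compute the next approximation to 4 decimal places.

At (-3/2, 2): F = (-0.641474, -7.5000).
Jacobian J = [[-2·x·y + 2·sin(x), -x^2 + 2], [-2·x·y + 2·y^2 - 4·y, -x^2 + 4·x·y - 4·x - 1]].
At the point, J = [[4.005010, -0.2500], [6.0000, -9.2500]] (det J = -35.546343).
Solving J·Δ = −F gives Δ = (0.1142, -0.7367).
Then the next iterate is (x, y)₁ = (-1.3858, 1.2633).

(-1.3858, 1.2633)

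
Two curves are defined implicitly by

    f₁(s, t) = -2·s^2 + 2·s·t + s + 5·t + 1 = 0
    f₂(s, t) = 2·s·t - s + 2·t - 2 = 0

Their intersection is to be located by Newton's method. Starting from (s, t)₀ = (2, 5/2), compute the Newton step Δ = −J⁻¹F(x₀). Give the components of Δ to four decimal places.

(0.1250, -1.9167)

At (2, 5/2): F = (17.5000, 11.0000).
Jacobian J = [[-4·s + 2·t + 1, 2·s + 5], [2·t - 1, 2·s + 2]].
At the point, J = [[-2.0000, 9.0000], [4.0000, 6.0000]] (det J = -48.0000).
Solving J·Δ = −F gives Δ = (0.1250, -1.9167).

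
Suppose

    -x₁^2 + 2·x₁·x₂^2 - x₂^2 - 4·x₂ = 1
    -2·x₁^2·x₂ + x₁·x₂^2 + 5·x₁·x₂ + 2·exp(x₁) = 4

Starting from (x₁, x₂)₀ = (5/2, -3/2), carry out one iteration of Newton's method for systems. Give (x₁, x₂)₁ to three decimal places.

(1.849, -0.995)

At (5/2, -3/2): F = (7.750, 25.98999).
Jacobian J = [[-2·x₁ + 2·x₂^2, 4·x₁·x₂ - 2·x₂ - 4], [-4·x₁·x₂ + x₂^2 + 5·x₂ + 2·exp(x₁), -2·x₁^2 + 2·x₁·x₂ + 5·x₁]].
At the point, J = [[-0.500, -16.000], [34.11499, -7.500]] (det J = 549.58981).
Solving J·Δ = −F gives Δ = (-0.651, 0.505).
Then the next iterate is (x₁, x₂)₁ = (1.849, -0.995).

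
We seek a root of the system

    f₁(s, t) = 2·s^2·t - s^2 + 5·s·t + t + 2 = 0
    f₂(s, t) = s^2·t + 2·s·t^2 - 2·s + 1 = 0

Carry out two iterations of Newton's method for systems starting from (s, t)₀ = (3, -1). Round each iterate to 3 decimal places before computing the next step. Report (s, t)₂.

(0.788, -0.632)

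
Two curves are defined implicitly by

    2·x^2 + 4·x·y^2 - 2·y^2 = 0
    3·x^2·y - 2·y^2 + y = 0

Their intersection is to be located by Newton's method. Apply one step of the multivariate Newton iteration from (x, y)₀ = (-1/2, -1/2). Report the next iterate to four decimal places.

(-0.1282, -0.2821)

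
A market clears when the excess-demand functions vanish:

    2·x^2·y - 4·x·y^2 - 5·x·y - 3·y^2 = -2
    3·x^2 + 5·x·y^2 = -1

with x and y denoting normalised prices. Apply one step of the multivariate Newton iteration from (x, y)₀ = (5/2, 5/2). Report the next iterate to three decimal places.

At (5/2, 5/2): F = (-79.250, 97.875).
Jacobian J = [[4·x·y - 4·y^2 - 5·y, 2·x^2 - 8·x·y - 5·x - 6·y], [6·x + 5·y^2, 10·x·y]].
At the point, J = [[-12.500, -65.000], [46.250, 62.500]] (det J = 2225.000).
Solving J·Δ = −F gives Δ = (-0.633, -1.097).
Then the next iterate is (x, y)₁ = (1.867, 1.403).

(1.867, 1.403)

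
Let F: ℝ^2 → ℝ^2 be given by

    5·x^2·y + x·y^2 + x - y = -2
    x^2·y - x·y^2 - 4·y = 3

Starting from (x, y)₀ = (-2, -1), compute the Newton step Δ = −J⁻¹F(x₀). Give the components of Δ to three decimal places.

(0.682, 0.261)

At (-2, -1): F = (-21.000, -1.000).
Jacobian J = [[10·x·y + y^2 + 1, 5·x^2 + 2·x·y - 1], [2·x·y - y^2, x^2 - 2·x·y - 4]].
At the point, J = [[22.000, 23.000], [3.000, -4.000]] (det J = -157.000).
Solving J·Δ = −F gives Δ = (0.682, 0.261).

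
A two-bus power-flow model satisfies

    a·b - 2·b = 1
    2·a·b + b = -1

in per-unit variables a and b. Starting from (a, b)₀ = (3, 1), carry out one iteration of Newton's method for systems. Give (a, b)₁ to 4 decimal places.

(4.6000, -0.6000)

At (3, 1): F = (0.0000, 8.0000).
Jacobian J = [[b, a - 2], [2·b, 2·a + 1]].
At the point, J = [[1.0000, 1.0000], [2.0000, 7.0000]] (det J = 5.0000).
Solving J·Δ = −F gives Δ = (1.6000, -1.6000).
Then the next iterate is (a, b)₁ = (4.6000, -0.6000).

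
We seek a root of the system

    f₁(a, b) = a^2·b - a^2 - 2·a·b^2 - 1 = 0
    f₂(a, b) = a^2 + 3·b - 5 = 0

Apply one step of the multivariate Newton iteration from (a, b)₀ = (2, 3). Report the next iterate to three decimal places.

(0.540, 2.280)

At (2, 3): F = (-29.000, 8.000).
Jacobian J = [[2·a·b - 2·a - 2·b^2, a^2 - 4·a·b], [2·a, 3]].
At the point, J = [[-10.000, -20.000], [4.000, 3.000]] (det J = 50.000).
Solving J·Δ = −F gives Δ = (-1.460, -0.720).
Then the next iterate is (a, b)₁ = (0.540, 2.280).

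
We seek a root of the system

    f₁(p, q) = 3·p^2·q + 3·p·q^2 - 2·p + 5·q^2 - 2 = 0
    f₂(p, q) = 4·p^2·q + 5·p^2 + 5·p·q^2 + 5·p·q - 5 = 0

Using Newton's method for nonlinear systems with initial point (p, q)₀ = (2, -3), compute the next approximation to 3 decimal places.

At (2, -3): F = (57.000, 27.000).
Jacobian J = [[6·p·q + 3·q^2 - 2, 3·p^2 + 6·p·q + 10·q], [8·p·q + 10·p + 5·q^2 + 5·q, 4·p^2 + 10·p·q + 5·p]].
At the point, J = [[-11.000, -54.000], [2.000, -34.000]] (det J = 482.000).
Solving J·Δ = −F gives Δ = (0.996, 0.853).
Then the next iterate is (p, q)₁ = (2.996, -2.147).

(2.996, -2.147)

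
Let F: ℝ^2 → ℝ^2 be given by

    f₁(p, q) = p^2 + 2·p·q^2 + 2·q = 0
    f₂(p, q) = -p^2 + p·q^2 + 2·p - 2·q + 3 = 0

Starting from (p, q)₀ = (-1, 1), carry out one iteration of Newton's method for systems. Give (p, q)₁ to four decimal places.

At (-1, 1): F = (1.0000, -3.0000).
Jacobian J = [[2·p + 2·q^2, 4·p·q + 2], [-2·p + q^2 + 2, 2·p·q - 2]].
At the point, J = [[0.0000, -2.0000], [5.0000, -4.0000]] (det J = 10.0000).
Solving J·Δ = −F gives Δ = (1.0000, 0.5000).
Then the next iterate is (p, q)₁ = (0.0000, 1.5000).

(0.0000, 1.5000)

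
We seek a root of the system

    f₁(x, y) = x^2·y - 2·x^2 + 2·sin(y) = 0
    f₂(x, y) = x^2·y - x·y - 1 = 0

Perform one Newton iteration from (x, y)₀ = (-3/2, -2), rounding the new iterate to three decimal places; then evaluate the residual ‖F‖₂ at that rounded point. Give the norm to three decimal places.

At (-3/2, -2): F = (-10.81859, -8.500).
Jacobian J = [[2·x·y - 4·x, x^2 + 2·cos(y)], [2·x·y - y, x^2 - x]].
At the point, J = [[12.000, 1.41771], [8.000, 3.750]] (det J = 33.65835).
Solving J·Δ = −F gives Δ = (0.847, 0.459).
Then the next iterate is (x, y)₁ = (-0.653, -1.541).
Re-evaluating at (-0.653, -1.541): F = (-3.50903, -2.66337), so ‖F‖₂ = 4.405.

4.405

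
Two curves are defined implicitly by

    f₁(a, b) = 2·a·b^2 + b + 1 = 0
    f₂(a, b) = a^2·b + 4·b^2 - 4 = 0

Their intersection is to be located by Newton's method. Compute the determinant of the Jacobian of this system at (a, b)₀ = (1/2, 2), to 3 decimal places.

J = [[2·b^2, 4·a·b + 1], [2·a·b, a^2 + 8·b]].
At the point, J = [[8.000, 5.000], [2.000, 16.250]].
det J = 120.000.

120.000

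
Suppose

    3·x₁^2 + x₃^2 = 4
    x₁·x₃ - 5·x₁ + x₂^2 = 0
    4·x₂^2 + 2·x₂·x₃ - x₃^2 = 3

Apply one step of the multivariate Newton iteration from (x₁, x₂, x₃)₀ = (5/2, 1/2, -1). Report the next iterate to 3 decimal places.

At (5/2, 1/2, -1): F = (15.750, -14.750, -4.000).
Jacobian J = [[6·x₁, 0, 2·x₃], [x₃ - 5, 2·x₂, x₁], [0, 8·x₂ + 2·x₃, 2·x₂ - 2·x₃]].
At the point, J = [[15.000, 0.000, -2.000], [-6.000, 1.000, 2.500], [0.000, 2.000, 3.000]] (det J = -6.000).
Solving J·Δ = −F gives Δ = (3.250, -46.375, 32.250).
Then the next iterate is (x₁, x₂, x₃)₁ = (5.750, -45.875, 31.250).

(5.750, -45.875, 31.250)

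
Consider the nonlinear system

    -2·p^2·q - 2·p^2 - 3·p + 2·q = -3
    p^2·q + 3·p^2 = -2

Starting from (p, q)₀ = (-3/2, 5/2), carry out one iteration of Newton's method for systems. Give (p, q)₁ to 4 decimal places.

(36.6667, 276.0000)

At (-3/2, 5/2): F = (-3.2500, 14.3750).
Jacobian J = [[-4·p·q - 4·p - 3, -2·p^2 + 2], [2·p·q + 6·p, p^2]].
At the point, J = [[18.0000, -2.5000], [-16.5000, 2.2500]] (det J = -0.7500).
Solving J·Δ = −F gives Δ = (38.1667, 273.5000).
Then the next iterate is (p, q)₁ = (36.6667, 276.0000).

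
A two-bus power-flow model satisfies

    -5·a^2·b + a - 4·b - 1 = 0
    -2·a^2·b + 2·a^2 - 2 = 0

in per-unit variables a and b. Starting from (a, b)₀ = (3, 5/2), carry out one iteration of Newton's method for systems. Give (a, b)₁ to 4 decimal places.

(1.3378, 2.5511)

At (3, 5/2): F = (-120.5000, -29.0000).
Jacobian J = [[-10·a·b + 1, -5·a^2 - 4], [-4·a·b + 4·a, -2·a^2]].
At the point, J = [[-74.0000, -49.0000], [-18.0000, -18.0000]] (det J = 450.0000).
Solving J·Δ = −F gives Δ = (-1.6622, 0.0511).
Then the next iterate is (a, b)₁ = (1.3378, 2.5511).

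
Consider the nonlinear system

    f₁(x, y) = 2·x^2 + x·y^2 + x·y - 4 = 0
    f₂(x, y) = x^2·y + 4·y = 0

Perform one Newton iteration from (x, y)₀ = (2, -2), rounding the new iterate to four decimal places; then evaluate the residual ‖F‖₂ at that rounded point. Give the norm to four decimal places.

23.8537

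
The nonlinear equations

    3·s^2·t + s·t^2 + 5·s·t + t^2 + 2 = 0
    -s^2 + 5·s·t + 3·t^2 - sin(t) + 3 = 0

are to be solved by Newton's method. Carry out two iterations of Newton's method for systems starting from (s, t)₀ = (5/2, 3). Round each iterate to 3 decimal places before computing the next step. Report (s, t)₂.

At (5/2, 3): F = (127.250, 61.10888).
Jacobian J = [[6·s·t + t^2 + 5·t, 3·s^2 + 2·s·t + 5·s + 2·t], [-2·s + 5·t, 5·s + 6·t - cos(t)]].
At the point, J = [[69.000, 52.250], [10.000, 31.48999]] (det J = 1650.30948).
Solving J·Δ = −F gives Δ = (-0.493, -1.784).
Then the next iterate is (s, t)₁ = (2.007, 1.216).
Round to (2.007, 1.216) and repeat: F = (33.34320, 14.67276), J = [[22.20173, 29.43217], [2.066, 16.98360]].
Δ = (-0.425, -0.812), so (s, t)₂ = (1.582, 0.404).

(1.582, 0.404)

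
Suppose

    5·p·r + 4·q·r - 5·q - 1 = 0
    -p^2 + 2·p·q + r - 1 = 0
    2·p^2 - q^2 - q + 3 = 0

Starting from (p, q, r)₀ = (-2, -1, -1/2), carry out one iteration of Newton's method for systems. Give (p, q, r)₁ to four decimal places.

(-0.5726, -0.5810, -0.1787)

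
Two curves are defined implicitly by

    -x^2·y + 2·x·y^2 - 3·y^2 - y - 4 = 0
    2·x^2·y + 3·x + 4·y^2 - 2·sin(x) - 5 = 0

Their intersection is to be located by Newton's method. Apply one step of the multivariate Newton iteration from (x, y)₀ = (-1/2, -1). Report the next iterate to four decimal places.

(1.6904, -0.3245)

At (-1/2, -1): F = (-6.7500, -2.041149).
Jacobian J = [[-2·x·y + 2·y^2, -x^2 + 4·x·y - 6·y - 1], [4·x·y - 2·cos(x) + 3, 2·x^2 + 8·y]].
At the point, J = [[1.0000, 6.7500], [3.244835, -7.5000]] (det J = -29.402635).
Solving J·Δ = −F gives Δ = (2.1904, 0.6755).
Then the next iterate is (x, y)₁ = (1.6904, -0.3245).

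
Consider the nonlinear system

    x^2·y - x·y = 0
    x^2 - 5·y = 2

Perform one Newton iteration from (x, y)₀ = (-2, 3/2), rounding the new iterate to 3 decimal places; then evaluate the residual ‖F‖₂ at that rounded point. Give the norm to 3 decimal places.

1.236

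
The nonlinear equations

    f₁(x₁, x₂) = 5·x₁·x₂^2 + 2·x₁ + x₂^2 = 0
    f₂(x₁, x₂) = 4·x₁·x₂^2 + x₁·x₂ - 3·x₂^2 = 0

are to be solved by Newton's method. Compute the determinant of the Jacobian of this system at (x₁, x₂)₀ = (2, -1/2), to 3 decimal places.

-4.250

J = [[5·x₂^2 + 2, 10·x₁·x₂ + 2·x₂], [4·x₂^2 + x₂, 8·x₁·x₂ + x₁ - 6·x₂]].
At the point, J = [[3.250, -11.000], [0.500, -3.000]].
det J = -4.250.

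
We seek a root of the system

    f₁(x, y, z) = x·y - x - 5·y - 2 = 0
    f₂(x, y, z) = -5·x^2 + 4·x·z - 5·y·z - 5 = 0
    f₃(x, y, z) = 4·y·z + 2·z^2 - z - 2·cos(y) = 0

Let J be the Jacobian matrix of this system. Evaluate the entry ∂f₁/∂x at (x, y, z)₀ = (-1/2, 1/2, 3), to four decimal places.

-0.5000

∂f₁/∂x = y - 1.
At (-1/2, 1/2, 3) this is -0.5000.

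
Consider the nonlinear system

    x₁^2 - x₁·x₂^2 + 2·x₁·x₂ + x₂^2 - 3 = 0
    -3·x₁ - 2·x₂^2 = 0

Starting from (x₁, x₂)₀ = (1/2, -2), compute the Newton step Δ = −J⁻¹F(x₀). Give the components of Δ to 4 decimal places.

At (1/2, -2): F = (-2.7500, -9.5000).
Jacobian J = [[2·x₁ - x₂^2 + 2·x₂, -2·x₁·x₂ + 2·x₁ + 2·x₂], [-3, -4·x₂]].
At the point, J = [[-7.0000, -1.0000], [-3.0000, 8.0000]] (det J = -59.0000).
Solving J·Δ = −F gives Δ = (-0.5339, 0.9873).

(-0.5339, 0.9873)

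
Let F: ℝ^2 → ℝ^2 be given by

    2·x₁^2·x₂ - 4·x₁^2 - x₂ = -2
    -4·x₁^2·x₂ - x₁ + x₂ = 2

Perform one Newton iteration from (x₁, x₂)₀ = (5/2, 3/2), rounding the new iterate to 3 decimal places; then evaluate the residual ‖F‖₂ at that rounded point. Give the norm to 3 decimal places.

10.655

At (5/2, 3/2): F = (-5.750, -40.500).
Jacobian J = [[4·x₁·x₂ - 8·x₁, 2·x₁^2 - 1], [-8·x₁·x₂ - 1, -4·x₁^2 + 1]].
At the point, J = [[-5.000, 11.500], [-31.000, -24.000]] (det J = 476.500).
Solving J·Δ = −F gives Δ = (-1.267, -0.051).
Then the next iterate is (x₁, x₂)₁ = (1.233, 1.449).
Re-evaluating at (1.233, 1.449): F = (-1.12436, -10.59560), so ‖F‖₂ = 10.655.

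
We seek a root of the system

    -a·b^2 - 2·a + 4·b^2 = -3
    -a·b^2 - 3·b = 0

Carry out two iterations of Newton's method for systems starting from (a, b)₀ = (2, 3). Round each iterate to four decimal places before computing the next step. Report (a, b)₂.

At (2, 3): F = (17.0000, -27.0000).
Jacobian J = [[-b^2 - 2, -2·a·b + 8·b], [-b^2, -2·a·b - 3]].
At the point, J = [[-11.0000, 12.0000], [-9.0000, -15.0000]] (det J = 273.0000).
Solving J·Δ = −F gives Δ = (-0.2527, -1.6484).
Then the next iterate is (a, b)₁ = (1.7473, 1.3516).
Round to (1.7473, 1.3516) and repeat: F = (3.620683, -7.246807), J = [[-3.826823, 6.089499], [-1.826823, -7.723301]].
Δ = (-0.3974, -0.8443), so (a, b)₂ = (1.3499, 0.5073).

(1.3499, 0.5073)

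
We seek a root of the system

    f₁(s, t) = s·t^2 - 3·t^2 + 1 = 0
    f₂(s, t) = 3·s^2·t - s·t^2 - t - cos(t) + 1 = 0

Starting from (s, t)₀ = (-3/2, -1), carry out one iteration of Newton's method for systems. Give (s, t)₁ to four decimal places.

At (-3/2, -1): F = (-3.5000, -3.790302).
Jacobian J = [[t^2, 2·s·t - 6·t], [6·s·t - t^2, 3·s^2 - 2·s·t + sin(t) - 1]].
At the point, J = [[1.0000, 9.0000], [8.0000, 1.908529]] (det J = -70.091471).
Solving J·Δ = −F gives Δ = (0.3914, 0.3454).
Then the next iterate is (s, t)₁ = (-1.1086, -0.6546).

(-1.1086, -0.6546)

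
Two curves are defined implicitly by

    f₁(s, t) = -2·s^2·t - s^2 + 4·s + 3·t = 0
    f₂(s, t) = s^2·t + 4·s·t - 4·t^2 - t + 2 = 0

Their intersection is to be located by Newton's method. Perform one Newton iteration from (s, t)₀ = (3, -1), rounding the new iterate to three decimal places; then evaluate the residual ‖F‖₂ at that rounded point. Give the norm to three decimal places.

8.039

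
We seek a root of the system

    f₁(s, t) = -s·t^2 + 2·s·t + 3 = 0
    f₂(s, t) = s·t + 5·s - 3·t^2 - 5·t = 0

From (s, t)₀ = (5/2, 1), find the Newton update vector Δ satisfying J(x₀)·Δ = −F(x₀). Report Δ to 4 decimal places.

(-5.5000, -3.0588)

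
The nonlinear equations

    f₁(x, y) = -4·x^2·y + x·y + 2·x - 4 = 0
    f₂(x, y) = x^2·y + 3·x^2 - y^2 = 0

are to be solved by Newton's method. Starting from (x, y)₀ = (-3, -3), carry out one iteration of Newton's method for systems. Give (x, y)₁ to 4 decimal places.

(-1.8548, -2.4000)

At (-3, -3): F = (107.0000, -9.0000).
Jacobian J = [[-8·x·y + y + 2, -4·x^2 + x], [2·x·y + 6·x, x^2 - 2·y]].
At the point, J = [[-73.0000, -39.0000], [0.0000, 15.0000]] (det J = -1095.0000).
Solving J·Δ = −F gives Δ = (1.1452, 0.6000).
Then the next iterate is (x, y)₁ = (-1.8548, -2.4000).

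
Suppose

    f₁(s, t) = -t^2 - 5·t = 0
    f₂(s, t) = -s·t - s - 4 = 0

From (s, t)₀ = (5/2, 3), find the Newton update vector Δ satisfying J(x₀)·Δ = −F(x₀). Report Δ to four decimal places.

(-2.1364, -2.1818)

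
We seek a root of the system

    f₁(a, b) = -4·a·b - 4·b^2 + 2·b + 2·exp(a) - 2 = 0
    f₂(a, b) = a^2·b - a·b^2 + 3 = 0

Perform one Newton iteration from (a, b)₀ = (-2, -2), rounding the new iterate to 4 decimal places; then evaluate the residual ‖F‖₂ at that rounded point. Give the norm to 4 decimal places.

9.5152

At (-2, -2): F = (-37.729329, 3.0000).
Jacobian J = [[-4·b + 2·exp(a), -4·a - 8·b + 2], [2·a·b - b^2, a^2 - 2·a·b]].
At the point, J = [[8.270671, 26.0000], [4.0000, -4.0000]] (det J = -137.082682).
Solving J·Δ = −F gives Δ = (0.5319, 1.2819).
Then the next iterate is (a, b)₁ = (-1.4681, -0.7181).
Re-evaluating at (-1.4681, -0.7181): F = (-9.255115, 2.209318), so ‖F‖₂ = 9.5152.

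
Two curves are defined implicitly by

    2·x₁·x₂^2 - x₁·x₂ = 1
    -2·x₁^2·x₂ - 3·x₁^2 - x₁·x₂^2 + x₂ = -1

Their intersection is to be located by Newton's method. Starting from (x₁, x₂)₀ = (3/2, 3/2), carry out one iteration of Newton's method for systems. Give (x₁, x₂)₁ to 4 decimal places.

(0.8759, 1.2830)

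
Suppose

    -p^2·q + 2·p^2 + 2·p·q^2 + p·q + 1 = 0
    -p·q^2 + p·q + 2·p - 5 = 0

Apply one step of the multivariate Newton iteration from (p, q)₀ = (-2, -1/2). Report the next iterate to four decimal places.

At (-2, -1/2): F = (11.0000, -7.5000).
Jacobian J = [[-2·p·q + 4·p + 2·q^2 + q, -p^2 + 4·p·q + p], [-q^2 + q + 2, -2·p·q + p]].
At the point, J = [[-10.0000, -2.0000], [1.2500, -4.0000]] (det J = 42.5000).
Solving J·Δ = −F gives Δ = (1.3882, -1.4412).
Then the next iterate is (p, q)₁ = (-0.6118, -1.9412).

(-0.6118, -1.9412)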